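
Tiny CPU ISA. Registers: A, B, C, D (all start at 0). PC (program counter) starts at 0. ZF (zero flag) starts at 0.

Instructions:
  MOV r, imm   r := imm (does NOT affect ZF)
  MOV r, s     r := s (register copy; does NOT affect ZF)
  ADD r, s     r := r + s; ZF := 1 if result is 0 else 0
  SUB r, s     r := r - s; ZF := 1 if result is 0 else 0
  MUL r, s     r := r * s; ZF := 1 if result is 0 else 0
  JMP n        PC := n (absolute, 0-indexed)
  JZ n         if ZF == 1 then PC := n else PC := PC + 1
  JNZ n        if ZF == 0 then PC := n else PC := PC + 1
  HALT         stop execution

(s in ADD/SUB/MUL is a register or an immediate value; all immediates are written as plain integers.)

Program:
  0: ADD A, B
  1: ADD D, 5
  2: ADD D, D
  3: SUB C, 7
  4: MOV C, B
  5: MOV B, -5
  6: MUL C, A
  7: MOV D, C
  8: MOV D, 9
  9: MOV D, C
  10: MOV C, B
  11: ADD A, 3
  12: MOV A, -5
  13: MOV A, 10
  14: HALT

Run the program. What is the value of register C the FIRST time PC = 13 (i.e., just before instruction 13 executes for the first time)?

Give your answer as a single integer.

Step 1: PC=0 exec 'ADD A, B'. After: A=0 B=0 C=0 D=0 ZF=1 PC=1
Step 2: PC=1 exec 'ADD D, 5'. After: A=0 B=0 C=0 D=5 ZF=0 PC=2
Step 3: PC=2 exec 'ADD D, D'. After: A=0 B=0 C=0 D=10 ZF=0 PC=3
Step 4: PC=3 exec 'SUB C, 7'. After: A=0 B=0 C=-7 D=10 ZF=0 PC=4
Step 5: PC=4 exec 'MOV C, B'. After: A=0 B=0 C=0 D=10 ZF=0 PC=5
Step 6: PC=5 exec 'MOV B, -5'. After: A=0 B=-5 C=0 D=10 ZF=0 PC=6
Step 7: PC=6 exec 'MUL C, A'. After: A=0 B=-5 C=0 D=10 ZF=1 PC=7
Step 8: PC=7 exec 'MOV D, C'. After: A=0 B=-5 C=0 D=0 ZF=1 PC=8
Step 9: PC=8 exec 'MOV D, 9'. After: A=0 B=-5 C=0 D=9 ZF=1 PC=9
Step 10: PC=9 exec 'MOV D, C'. After: A=0 B=-5 C=0 D=0 ZF=1 PC=10
Step 11: PC=10 exec 'MOV C, B'. After: A=0 B=-5 C=-5 D=0 ZF=1 PC=11
Step 12: PC=11 exec 'ADD A, 3'. After: A=3 B=-5 C=-5 D=0 ZF=0 PC=12
Step 13: PC=12 exec 'MOV A, -5'. After: A=-5 B=-5 C=-5 D=0 ZF=0 PC=13
First time PC=13: C=-5

-5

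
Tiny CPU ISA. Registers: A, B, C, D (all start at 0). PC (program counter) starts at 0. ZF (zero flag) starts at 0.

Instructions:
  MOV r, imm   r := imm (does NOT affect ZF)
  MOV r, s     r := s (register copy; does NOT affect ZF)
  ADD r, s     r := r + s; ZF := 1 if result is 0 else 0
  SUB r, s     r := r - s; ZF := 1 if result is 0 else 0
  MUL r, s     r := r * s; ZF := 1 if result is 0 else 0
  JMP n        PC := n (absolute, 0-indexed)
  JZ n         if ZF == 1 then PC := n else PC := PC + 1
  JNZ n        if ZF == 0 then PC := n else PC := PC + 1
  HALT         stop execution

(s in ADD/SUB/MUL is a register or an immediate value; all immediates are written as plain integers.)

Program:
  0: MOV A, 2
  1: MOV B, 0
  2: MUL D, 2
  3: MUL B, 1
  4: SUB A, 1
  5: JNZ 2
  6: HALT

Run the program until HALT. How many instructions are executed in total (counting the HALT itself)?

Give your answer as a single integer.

Answer: 11

Derivation:
Step 1: PC=0 exec 'MOV A, 2'. After: A=2 B=0 C=0 D=0 ZF=0 PC=1
Step 2: PC=1 exec 'MOV B, 0'. After: A=2 B=0 C=0 D=0 ZF=0 PC=2
Step 3: PC=2 exec 'MUL D, 2'. After: A=2 B=0 C=0 D=0 ZF=1 PC=3
Step 4: PC=3 exec 'MUL B, 1'. After: A=2 B=0 C=0 D=0 ZF=1 PC=4
Step 5: PC=4 exec 'SUB A, 1'. After: A=1 B=0 C=0 D=0 ZF=0 PC=5
Step 6: PC=5 exec 'JNZ 2'. After: A=1 B=0 C=0 D=0 ZF=0 PC=2
Step 7: PC=2 exec 'MUL D, 2'. After: A=1 B=0 C=0 D=0 ZF=1 PC=3
Step 8: PC=3 exec 'MUL B, 1'. After: A=1 B=0 C=0 D=0 ZF=1 PC=4
Step 9: PC=4 exec 'SUB A, 1'. After: A=0 B=0 C=0 D=0 ZF=1 PC=5
Step 10: PC=5 exec 'JNZ 2'. After: A=0 B=0 C=0 D=0 ZF=1 PC=6
Step 11: PC=6 exec 'HALT'. After: A=0 B=0 C=0 D=0 ZF=1 PC=6 HALTED
Total instructions executed: 11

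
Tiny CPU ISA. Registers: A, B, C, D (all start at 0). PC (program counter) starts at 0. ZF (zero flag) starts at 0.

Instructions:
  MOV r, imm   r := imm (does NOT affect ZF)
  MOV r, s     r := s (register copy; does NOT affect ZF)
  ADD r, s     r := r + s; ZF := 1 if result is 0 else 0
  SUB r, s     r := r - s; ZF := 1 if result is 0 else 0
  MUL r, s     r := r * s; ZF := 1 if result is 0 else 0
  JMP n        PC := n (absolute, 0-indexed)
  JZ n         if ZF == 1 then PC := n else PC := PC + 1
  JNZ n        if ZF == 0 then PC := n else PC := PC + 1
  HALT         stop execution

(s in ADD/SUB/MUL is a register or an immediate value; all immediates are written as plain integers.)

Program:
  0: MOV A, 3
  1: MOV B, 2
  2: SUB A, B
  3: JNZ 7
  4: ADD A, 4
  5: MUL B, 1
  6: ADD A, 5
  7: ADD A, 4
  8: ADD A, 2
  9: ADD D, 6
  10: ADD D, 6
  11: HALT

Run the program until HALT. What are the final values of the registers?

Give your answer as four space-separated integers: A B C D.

Answer: 7 2 0 12

Derivation:
Step 1: PC=0 exec 'MOV A, 3'. After: A=3 B=0 C=0 D=0 ZF=0 PC=1
Step 2: PC=1 exec 'MOV B, 2'. After: A=3 B=2 C=0 D=0 ZF=0 PC=2
Step 3: PC=2 exec 'SUB A, B'. After: A=1 B=2 C=0 D=0 ZF=0 PC=3
Step 4: PC=3 exec 'JNZ 7'. After: A=1 B=2 C=0 D=0 ZF=0 PC=7
Step 5: PC=7 exec 'ADD A, 4'. After: A=5 B=2 C=0 D=0 ZF=0 PC=8
Step 6: PC=8 exec 'ADD A, 2'. After: A=7 B=2 C=0 D=0 ZF=0 PC=9
Step 7: PC=9 exec 'ADD D, 6'. After: A=7 B=2 C=0 D=6 ZF=0 PC=10
Step 8: PC=10 exec 'ADD D, 6'. After: A=7 B=2 C=0 D=12 ZF=0 PC=11
Step 9: PC=11 exec 'HALT'. After: A=7 B=2 C=0 D=12 ZF=0 PC=11 HALTED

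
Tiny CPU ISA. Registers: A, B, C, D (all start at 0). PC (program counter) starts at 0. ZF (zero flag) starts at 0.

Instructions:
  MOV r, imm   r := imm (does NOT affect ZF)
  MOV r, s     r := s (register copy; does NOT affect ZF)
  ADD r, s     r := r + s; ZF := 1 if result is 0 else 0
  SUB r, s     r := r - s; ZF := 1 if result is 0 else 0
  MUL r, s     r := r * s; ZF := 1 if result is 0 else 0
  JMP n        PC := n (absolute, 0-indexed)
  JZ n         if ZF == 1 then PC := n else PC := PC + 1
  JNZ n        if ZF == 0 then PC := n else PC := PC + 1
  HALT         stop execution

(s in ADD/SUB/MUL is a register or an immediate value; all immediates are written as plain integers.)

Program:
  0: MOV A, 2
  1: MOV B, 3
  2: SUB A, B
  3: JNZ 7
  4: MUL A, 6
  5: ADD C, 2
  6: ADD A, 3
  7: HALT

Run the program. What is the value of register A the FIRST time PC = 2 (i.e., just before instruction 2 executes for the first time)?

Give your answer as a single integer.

Step 1: PC=0 exec 'MOV A, 2'. After: A=2 B=0 C=0 D=0 ZF=0 PC=1
Step 2: PC=1 exec 'MOV B, 3'. After: A=2 B=3 C=0 D=0 ZF=0 PC=2
First time PC=2: A=2

2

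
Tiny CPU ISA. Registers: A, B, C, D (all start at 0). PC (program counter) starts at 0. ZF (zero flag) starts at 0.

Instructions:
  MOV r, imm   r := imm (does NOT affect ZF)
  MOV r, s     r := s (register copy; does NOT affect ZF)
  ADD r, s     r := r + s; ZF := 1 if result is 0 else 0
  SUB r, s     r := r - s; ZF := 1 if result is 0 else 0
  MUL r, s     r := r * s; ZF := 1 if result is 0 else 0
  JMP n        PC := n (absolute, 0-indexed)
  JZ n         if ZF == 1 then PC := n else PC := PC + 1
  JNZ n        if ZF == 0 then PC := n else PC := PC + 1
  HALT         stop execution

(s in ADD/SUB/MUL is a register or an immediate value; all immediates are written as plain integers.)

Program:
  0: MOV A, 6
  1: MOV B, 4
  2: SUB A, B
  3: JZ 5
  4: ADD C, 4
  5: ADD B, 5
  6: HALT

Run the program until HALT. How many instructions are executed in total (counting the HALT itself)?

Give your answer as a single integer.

Answer: 7

Derivation:
Step 1: PC=0 exec 'MOV A, 6'. After: A=6 B=0 C=0 D=0 ZF=0 PC=1
Step 2: PC=1 exec 'MOV B, 4'. After: A=6 B=4 C=0 D=0 ZF=0 PC=2
Step 3: PC=2 exec 'SUB A, B'. After: A=2 B=4 C=0 D=0 ZF=0 PC=3
Step 4: PC=3 exec 'JZ 5'. After: A=2 B=4 C=0 D=0 ZF=0 PC=4
Step 5: PC=4 exec 'ADD C, 4'. After: A=2 B=4 C=4 D=0 ZF=0 PC=5
Step 6: PC=5 exec 'ADD B, 5'. After: A=2 B=9 C=4 D=0 ZF=0 PC=6
Step 7: PC=6 exec 'HALT'. After: A=2 B=9 C=4 D=0 ZF=0 PC=6 HALTED
Total instructions executed: 7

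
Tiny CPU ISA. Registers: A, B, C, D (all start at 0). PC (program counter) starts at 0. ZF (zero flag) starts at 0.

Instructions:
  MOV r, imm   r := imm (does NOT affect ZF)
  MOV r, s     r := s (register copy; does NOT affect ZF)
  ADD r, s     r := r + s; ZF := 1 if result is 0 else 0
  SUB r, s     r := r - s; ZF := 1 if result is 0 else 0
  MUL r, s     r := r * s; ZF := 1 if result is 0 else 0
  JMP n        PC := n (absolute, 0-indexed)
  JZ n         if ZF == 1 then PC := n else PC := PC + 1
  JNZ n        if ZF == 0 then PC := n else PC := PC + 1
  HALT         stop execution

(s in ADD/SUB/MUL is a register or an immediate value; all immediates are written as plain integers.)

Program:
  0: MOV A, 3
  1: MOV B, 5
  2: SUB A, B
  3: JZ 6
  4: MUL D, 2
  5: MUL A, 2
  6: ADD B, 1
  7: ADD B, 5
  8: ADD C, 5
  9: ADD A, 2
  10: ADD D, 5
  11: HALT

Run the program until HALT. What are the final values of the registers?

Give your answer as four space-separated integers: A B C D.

Answer: -2 11 5 5

Derivation:
Step 1: PC=0 exec 'MOV A, 3'. After: A=3 B=0 C=0 D=0 ZF=0 PC=1
Step 2: PC=1 exec 'MOV B, 5'. After: A=3 B=5 C=0 D=0 ZF=0 PC=2
Step 3: PC=2 exec 'SUB A, B'. After: A=-2 B=5 C=0 D=0 ZF=0 PC=3
Step 4: PC=3 exec 'JZ 6'. After: A=-2 B=5 C=0 D=0 ZF=0 PC=4
Step 5: PC=4 exec 'MUL D, 2'. After: A=-2 B=5 C=0 D=0 ZF=1 PC=5
Step 6: PC=5 exec 'MUL A, 2'. After: A=-4 B=5 C=0 D=0 ZF=0 PC=6
Step 7: PC=6 exec 'ADD B, 1'. After: A=-4 B=6 C=0 D=0 ZF=0 PC=7
Step 8: PC=7 exec 'ADD B, 5'. After: A=-4 B=11 C=0 D=0 ZF=0 PC=8
Step 9: PC=8 exec 'ADD C, 5'. After: A=-4 B=11 C=5 D=0 ZF=0 PC=9
Step 10: PC=9 exec 'ADD A, 2'. After: A=-2 B=11 C=5 D=0 ZF=0 PC=10
Step 11: PC=10 exec 'ADD D, 5'. After: A=-2 B=11 C=5 D=5 ZF=0 PC=11
Step 12: PC=11 exec 'HALT'. After: A=-2 B=11 C=5 D=5 ZF=0 PC=11 HALTED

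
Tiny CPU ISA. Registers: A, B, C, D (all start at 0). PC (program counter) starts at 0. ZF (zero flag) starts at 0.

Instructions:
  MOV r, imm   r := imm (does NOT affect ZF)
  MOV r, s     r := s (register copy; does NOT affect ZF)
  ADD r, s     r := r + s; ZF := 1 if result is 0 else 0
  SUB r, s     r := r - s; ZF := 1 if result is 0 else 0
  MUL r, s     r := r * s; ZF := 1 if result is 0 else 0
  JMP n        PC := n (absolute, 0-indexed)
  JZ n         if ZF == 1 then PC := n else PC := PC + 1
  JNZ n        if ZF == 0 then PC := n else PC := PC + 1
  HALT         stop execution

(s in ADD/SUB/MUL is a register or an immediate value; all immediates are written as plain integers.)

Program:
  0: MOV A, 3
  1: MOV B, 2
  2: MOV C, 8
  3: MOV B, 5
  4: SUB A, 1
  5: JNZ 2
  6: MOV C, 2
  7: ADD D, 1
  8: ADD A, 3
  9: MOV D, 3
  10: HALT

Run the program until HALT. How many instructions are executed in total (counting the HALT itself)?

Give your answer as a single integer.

Answer: 19

Derivation:
Step 1: PC=0 exec 'MOV A, 3'. After: A=3 B=0 C=0 D=0 ZF=0 PC=1
Step 2: PC=1 exec 'MOV B, 2'. After: A=3 B=2 C=0 D=0 ZF=0 PC=2
Step 3: PC=2 exec 'MOV C, 8'. After: A=3 B=2 C=8 D=0 ZF=0 PC=3
Step 4: PC=3 exec 'MOV B, 5'. After: A=3 B=5 C=8 D=0 ZF=0 PC=4
Step 5: PC=4 exec 'SUB A, 1'. After: A=2 B=5 C=8 D=0 ZF=0 PC=5
Step 6: PC=5 exec 'JNZ 2'. After: A=2 B=5 C=8 D=0 ZF=0 PC=2
Step 7: PC=2 exec 'MOV C, 8'. After: A=2 B=5 C=8 D=0 ZF=0 PC=3
Step 8: PC=3 exec 'MOV B, 5'. After: A=2 B=5 C=8 D=0 ZF=0 PC=4
Step 9: PC=4 exec 'SUB A, 1'. After: A=1 B=5 C=8 D=0 ZF=0 PC=5
Step 10: PC=5 exec 'JNZ 2'. After: A=1 B=5 C=8 D=0 ZF=0 PC=2
Step 11: PC=2 exec 'MOV C, 8'. After: A=1 B=5 C=8 D=0 ZF=0 PC=3
Step 12: PC=3 exec 'MOV B, 5'. After: A=1 B=5 C=8 D=0 ZF=0 PC=4
Step 13: PC=4 exec 'SUB A, 1'. After: A=0 B=5 C=8 D=0 ZF=1 PC=5
Step 14: PC=5 exec 'JNZ 2'. After: A=0 B=5 C=8 D=0 ZF=1 PC=6
Step 15: PC=6 exec 'MOV C, 2'. After: A=0 B=5 C=2 D=0 ZF=1 PC=7
Step 16: PC=7 exec 'ADD D, 1'. After: A=0 B=5 C=2 D=1 ZF=0 PC=8
Step 17: PC=8 exec 'ADD A, 3'. After: A=3 B=5 C=2 D=1 ZF=0 PC=9
Step 18: PC=9 exec 'MOV D, 3'. After: A=3 B=5 C=2 D=3 ZF=0 PC=10
Step 19: PC=10 exec 'HALT'. After: A=3 B=5 C=2 D=3 ZF=0 PC=10 HALTED
Total instructions executed: 19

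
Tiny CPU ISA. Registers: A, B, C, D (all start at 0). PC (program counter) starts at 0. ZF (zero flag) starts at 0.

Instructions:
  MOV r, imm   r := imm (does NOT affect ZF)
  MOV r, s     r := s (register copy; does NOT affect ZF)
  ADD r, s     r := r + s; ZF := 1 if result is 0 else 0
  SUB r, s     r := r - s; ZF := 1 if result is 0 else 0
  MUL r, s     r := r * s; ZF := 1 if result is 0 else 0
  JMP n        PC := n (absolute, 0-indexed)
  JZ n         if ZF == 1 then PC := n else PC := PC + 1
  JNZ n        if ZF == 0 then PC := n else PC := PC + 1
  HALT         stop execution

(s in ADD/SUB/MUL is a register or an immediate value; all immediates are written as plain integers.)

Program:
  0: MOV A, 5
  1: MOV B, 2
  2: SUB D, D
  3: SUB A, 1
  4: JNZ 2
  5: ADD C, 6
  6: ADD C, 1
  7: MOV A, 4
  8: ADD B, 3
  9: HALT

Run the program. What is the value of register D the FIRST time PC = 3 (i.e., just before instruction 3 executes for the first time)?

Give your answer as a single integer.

Step 1: PC=0 exec 'MOV A, 5'. After: A=5 B=0 C=0 D=0 ZF=0 PC=1
Step 2: PC=1 exec 'MOV B, 2'. After: A=5 B=2 C=0 D=0 ZF=0 PC=2
Step 3: PC=2 exec 'SUB D, D'. After: A=5 B=2 C=0 D=0 ZF=1 PC=3
First time PC=3: D=0

0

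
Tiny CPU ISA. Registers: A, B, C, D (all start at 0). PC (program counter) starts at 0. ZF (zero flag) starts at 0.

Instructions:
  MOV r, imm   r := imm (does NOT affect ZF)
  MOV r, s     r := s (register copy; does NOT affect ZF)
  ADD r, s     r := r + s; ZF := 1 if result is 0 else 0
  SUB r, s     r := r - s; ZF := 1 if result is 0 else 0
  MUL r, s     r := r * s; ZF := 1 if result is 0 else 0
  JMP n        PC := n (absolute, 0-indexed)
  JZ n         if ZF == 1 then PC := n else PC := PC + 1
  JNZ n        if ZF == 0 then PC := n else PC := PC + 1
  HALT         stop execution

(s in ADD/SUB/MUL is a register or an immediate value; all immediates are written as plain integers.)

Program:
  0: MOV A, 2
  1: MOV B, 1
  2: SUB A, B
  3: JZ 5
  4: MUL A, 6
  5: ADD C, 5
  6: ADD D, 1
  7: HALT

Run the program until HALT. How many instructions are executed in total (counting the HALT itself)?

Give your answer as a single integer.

Step 1: PC=0 exec 'MOV A, 2'. After: A=2 B=0 C=0 D=0 ZF=0 PC=1
Step 2: PC=1 exec 'MOV B, 1'. After: A=2 B=1 C=0 D=0 ZF=0 PC=2
Step 3: PC=2 exec 'SUB A, B'. After: A=1 B=1 C=0 D=0 ZF=0 PC=3
Step 4: PC=3 exec 'JZ 5'. After: A=1 B=1 C=0 D=0 ZF=0 PC=4
Step 5: PC=4 exec 'MUL A, 6'. After: A=6 B=1 C=0 D=0 ZF=0 PC=5
Step 6: PC=5 exec 'ADD C, 5'. After: A=6 B=1 C=5 D=0 ZF=0 PC=6
Step 7: PC=6 exec 'ADD D, 1'. After: A=6 B=1 C=5 D=1 ZF=0 PC=7
Step 8: PC=7 exec 'HALT'. After: A=6 B=1 C=5 D=1 ZF=0 PC=7 HALTED
Total instructions executed: 8

Answer: 8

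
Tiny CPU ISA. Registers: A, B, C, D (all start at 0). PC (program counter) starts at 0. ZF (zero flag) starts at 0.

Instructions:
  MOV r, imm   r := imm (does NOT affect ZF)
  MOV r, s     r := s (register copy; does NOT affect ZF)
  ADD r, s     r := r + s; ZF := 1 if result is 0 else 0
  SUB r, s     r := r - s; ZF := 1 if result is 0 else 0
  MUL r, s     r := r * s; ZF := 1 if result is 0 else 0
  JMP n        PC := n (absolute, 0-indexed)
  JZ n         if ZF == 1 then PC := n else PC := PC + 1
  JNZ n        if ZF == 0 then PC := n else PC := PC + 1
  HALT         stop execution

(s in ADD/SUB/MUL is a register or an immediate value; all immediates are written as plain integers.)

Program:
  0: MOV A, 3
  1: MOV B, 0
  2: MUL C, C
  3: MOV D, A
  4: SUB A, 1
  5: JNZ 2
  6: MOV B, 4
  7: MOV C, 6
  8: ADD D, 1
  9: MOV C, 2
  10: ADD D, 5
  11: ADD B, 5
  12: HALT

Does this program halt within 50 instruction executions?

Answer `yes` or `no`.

Step 1: PC=0 exec 'MOV A, 3'. After: A=3 B=0 C=0 D=0 ZF=0 PC=1
Step 2: PC=1 exec 'MOV B, 0'. After: A=3 B=0 C=0 D=0 ZF=0 PC=2
Step 3: PC=2 exec 'MUL C, C'. After: A=3 B=0 C=0 D=0 ZF=1 PC=3
Step 4: PC=3 exec 'MOV D, A'. After: A=3 B=0 C=0 D=3 ZF=1 PC=4
Step 5: PC=4 exec 'SUB A, 1'. After: A=2 B=0 C=0 D=3 ZF=0 PC=5
Step 6: PC=5 exec 'JNZ 2'. After: A=2 B=0 C=0 D=3 ZF=0 PC=2
Step 7: PC=2 exec 'MUL C, C'. After: A=2 B=0 C=0 D=3 ZF=1 PC=3
Step 8: PC=3 exec 'MOV D, A'. After: A=2 B=0 C=0 D=2 ZF=1 PC=4
Step 9: PC=4 exec 'SUB A, 1'. After: A=1 B=0 C=0 D=2 ZF=0 PC=5
Step 10: PC=5 exec 'JNZ 2'. After: A=1 B=0 C=0 D=2 ZF=0 PC=2
Step 11: PC=2 exec 'MUL C, C'. After: A=1 B=0 C=0 D=2 ZF=1 PC=3
Step 12: PC=3 exec 'MOV D, A'. After: A=1 B=0 C=0 D=1 ZF=1 PC=4
Step 13: PC=4 exec 'SUB A, 1'. After: A=0 B=0 C=0 D=1 ZF=1 PC=5
Step 14: PC=5 exec 'JNZ 2'. After: A=0 B=0 C=0 D=1 ZF=1 PC=6
Step 15: PC=6 exec 'MOV B, 4'. After: A=0 B=4 C=0 D=1 ZF=1 PC=7
Step 16: PC=7 exec 'MOV C, 6'. After: A=0 B=4 C=6 D=1 ZF=1 PC=8
Step 17: PC=8 exec 'ADD D, 1'. After: A=0 B=4 C=6 D=2 ZF=0 PC=9
Step 18: PC=9 exec 'MOV C, 2'. After: A=0 B=4 C=2 D=2 ZF=0 PC=10
Step 19: PC=10 exec 'ADD D, 5'. After: A=0 B=4 C=2 D=7 ZF=0 PC=11
Step 20: PC=11 exec 'ADD B, 5'. After: A=0 B=9 C=2 D=7 ZF=0 PC=12
Step 21: PC=12 exec 'HALT'. After: A=0 B=9 C=2 D=7 ZF=0 PC=12 HALTED

Answer: yes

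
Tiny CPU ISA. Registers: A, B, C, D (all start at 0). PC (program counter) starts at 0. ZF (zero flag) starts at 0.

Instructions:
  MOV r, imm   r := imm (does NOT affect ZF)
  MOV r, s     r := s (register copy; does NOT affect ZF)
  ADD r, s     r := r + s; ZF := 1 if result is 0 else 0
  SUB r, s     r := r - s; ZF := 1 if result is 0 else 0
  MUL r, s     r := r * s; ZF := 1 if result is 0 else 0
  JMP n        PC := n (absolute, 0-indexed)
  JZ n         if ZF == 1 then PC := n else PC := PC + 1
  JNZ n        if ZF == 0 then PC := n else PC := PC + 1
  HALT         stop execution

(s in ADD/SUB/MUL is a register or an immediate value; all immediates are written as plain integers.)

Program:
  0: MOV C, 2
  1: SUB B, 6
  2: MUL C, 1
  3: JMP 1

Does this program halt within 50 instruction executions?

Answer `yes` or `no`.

Answer: no

Derivation:
Step 1: PC=0 exec 'MOV C, 2'. After: A=0 B=0 C=2 D=0 ZF=0 PC=1
Step 2: PC=1 exec 'SUB B, 6'. After: A=0 B=-6 C=2 D=0 ZF=0 PC=2
Step 3: PC=2 exec 'MUL C, 1'. After: A=0 B=-6 C=2 D=0 ZF=0 PC=3
Step 4: PC=3 exec 'JMP 1'. After: A=0 B=-6 C=2 D=0 ZF=0 PC=1
Step 5: PC=1 exec 'SUB B, 6'. After: A=0 B=-12 C=2 D=0 ZF=0 PC=2
Step 6: PC=2 exec 'MUL C, 1'. After: A=0 B=-12 C=2 D=0 ZF=0 PC=3
Step 7: PC=3 exec 'JMP 1'. After: A=0 B=-12 C=2 D=0 ZF=0 PC=1
Step 8: PC=1 exec 'SUB B, 6'. After: A=0 B=-18 C=2 D=0 ZF=0 PC=2
Step 9: PC=2 exec 'MUL C, 1'. After: A=0 B=-18 C=2 D=0 ZF=0 PC=3
Step 10: PC=3 exec 'JMP 1'. After: A=0 B=-18 C=2 D=0 ZF=0 PC=1
Step 11: PC=1 exec 'SUB B, 6'. After: A=0 B=-24 C=2 D=0 ZF=0 PC=2
Step 12: PC=2 exec 'MUL C, 1'. After: A=0 B=-24 C=2 D=0 ZF=0 PC=3
Step 13: PC=3 exec 'JMP 1'. After: A=0 B=-24 C=2 D=0 ZF=0 PC=1
Step 14: PC=1 exec 'SUB B, 6'. After: A=0 B=-30 C=2 D=0 ZF=0 PC=2
Step 15: PC=2 exec 'MUL C, 1'. After: A=0 B=-30 C=2 D=0 ZF=0 PC=3
After 50 steps: not halted. PC revisits the same instructions with no path to HALT; will never halt.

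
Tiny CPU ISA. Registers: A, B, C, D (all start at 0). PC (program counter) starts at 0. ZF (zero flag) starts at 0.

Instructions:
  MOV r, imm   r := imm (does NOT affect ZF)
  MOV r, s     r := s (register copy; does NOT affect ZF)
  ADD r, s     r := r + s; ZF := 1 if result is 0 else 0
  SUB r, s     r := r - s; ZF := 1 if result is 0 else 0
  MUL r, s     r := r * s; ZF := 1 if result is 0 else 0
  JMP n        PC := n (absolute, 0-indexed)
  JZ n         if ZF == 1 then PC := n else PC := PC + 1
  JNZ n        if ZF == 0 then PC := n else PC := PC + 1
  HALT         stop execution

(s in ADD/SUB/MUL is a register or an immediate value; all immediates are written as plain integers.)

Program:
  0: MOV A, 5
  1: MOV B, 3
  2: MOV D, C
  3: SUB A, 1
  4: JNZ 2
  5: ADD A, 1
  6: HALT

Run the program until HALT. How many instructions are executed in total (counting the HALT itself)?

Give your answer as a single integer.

Step 1: PC=0 exec 'MOV A, 5'. After: A=5 B=0 C=0 D=0 ZF=0 PC=1
Step 2: PC=1 exec 'MOV B, 3'. After: A=5 B=3 C=0 D=0 ZF=0 PC=2
Step 3: PC=2 exec 'MOV D, C'. After: A=5 B=3 C=0 D=0 ZF=0 PC=3
Step 4: PC=3 exec 'SUB A, 1'. After: A=4 B=3 C=0 D=0 ZF=0 PC=4
Step 5: PC=4 exec 'JNZ 2'. After: A=4 B=3 C=0 D=0 ZF=0 PC=2
Step 6: PC=2 exec 'MOV D, C'. After: A=4 B=3 C=0 D=0 ZF=0 PC=3
Step 7: PC=3 exec 'SUB A, 1'. After: A=3 B=3 C=0 D=0 ZF=0 PC=4
Step 8: PC=4 exec 'JNZ 2'. After: A=3 B=3 C=0 D=0 ZF=0 PC=2
Step 9: PC=2 exec 'MOV D, C'. After: A=3 B=3 C=0 D=0 ZF=0 PC=3
Step 10: PC=3 exec 'SUB A, 1'. After: A=2 B=3 C=0 D=0 ZF=0 PC=4
Step 11: PC=4 exec 'JNZ 2'. After: A=2 B=3 C=0 D=0 ZF=0 PC=2
Step 12: PC=2 exec 'MOV D, C'. After: A=2 B=3 C=0 D=0 ZF=0 PC=3
Step 13: PC=3 exec 'SUB A, 1'. After: A=1 B=3 C=0 D=0 ZF=0 PC=4
Step 14: PC=4 exec 'JNZ 2'. After: A=1 B=3 C=0 D=0 ZF=0 PC=2
Step 15: PC=2 exec 'MOV D, C'. After: A=1 B=3 C=0 D=0 ZF=0 PC=3
Step 16: PC=3 exec 'SUB A, 1'. After: A=0 B=3 C=0 D=0 ZF=1 PC=4
Step 17: PC=4 exec 'JNZ 2'. After: A=0 B=3 C=0 D=0 ZF=1 PC=5
Step 18: PC=5 exec 'ADD A, 1'. After: A=1 B=3 C=0 D=0 ZF=0 PC=6
Step 19: PC=6 exec 'HALT'. After: A=1 B=3 C=0 D=0 ZF=0 PC=6 HALTED
Total instructions executed: 19

Answer: 19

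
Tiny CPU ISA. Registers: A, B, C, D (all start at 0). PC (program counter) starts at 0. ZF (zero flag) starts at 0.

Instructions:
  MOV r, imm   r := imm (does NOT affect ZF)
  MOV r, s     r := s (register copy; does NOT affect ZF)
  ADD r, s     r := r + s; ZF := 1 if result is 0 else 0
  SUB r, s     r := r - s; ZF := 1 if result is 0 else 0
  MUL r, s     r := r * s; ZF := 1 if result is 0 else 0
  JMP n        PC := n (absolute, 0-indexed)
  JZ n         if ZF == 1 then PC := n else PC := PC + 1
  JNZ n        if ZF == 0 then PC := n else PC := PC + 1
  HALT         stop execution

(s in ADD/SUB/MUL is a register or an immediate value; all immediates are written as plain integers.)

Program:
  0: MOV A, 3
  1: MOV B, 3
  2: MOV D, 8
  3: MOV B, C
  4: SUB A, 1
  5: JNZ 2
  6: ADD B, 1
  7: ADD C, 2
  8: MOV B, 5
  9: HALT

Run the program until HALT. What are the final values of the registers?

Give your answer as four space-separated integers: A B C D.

Step 1: PC=0 exec 'MOV A, 3'. After: A=3 B=0 C=0 D=0 ZF=0 PC=1
Step 2: PC=1 exec 'MOV B, 3'. After: A=3 B=3 C=0 D=0 ZF=0 PC=2
Step 3: PC=2 exec 'MOV D, 8'. After: A=3 B=3 C=0 D=8 ZF=0 PC=3
Step 4: PC=3 exec 'MOV B, C'. After: A=3 B=0 C=0 D=8 ZF=0 PC=4
Step 5: PC=4 exec 'SUB A, 1'. After: A=2 B=0 C=0 D=8 ZF=0 PC=5
Step 6: PC=5 exec 'JNZ 2'. After: A=2 B=0 C=0 D=8 ZF=0 PC=2
Step 7: PC=2 exec 'MOV D, 8'. After: A=2 B=0 C=0 D=8 ZF=0 PC=3
Step 8: PC=3 exec 'MOV B, C'. After: A=2 B=0 C=0 D=8 ZF=0 PC=4
Step 9: PC=4 exec 'SUB A, 1'. After: A=1 B=0 C=0 D=8 ZF=0 PC=5
Step 10: PC=5 exec 'JNZ 2'. After: A=1 B=0 C=0 D=8 ZF=0 PC=2
Step 11: PC=2 exec 'MOV D, 8'. After: A=1 B=0 C=0 D=8 ZF=0 PC=3
Step 12: PC=3 exec 'MOV B, C'. After: A=1 B=0 C=0 D=8 ZF=0 PC=4
Step 13: PC=4 exec 'SUB A, 1'. After: A=0 B=0 C=0 D=8 ZF=1 PC=5
Step 14: PC=5 exec 'JNZ 2'. After: A=0 B=0 C=0 D=8 ZF=1 PC=6
Step 15: PC=6 exec 'ADD B, 1'. After: A=0 B=1 C=0 D=8 ZF=0 PC=7
Step 16: PC=7 exec 'ADD C, 2'. After: A=0 B=1 C=2 D=8 ZF=0 PC=8
Step 17: PC=8 exec 'MOV B, 5'. After: A=0 B=5 C=2 D=8 ZF=0 PC=9
Step 18: PC=9 exec 'HALT'. After: A=0 B=5 C=2 D=8 ZF=0 PC=9 HALTED

Answer: 0 5 2 8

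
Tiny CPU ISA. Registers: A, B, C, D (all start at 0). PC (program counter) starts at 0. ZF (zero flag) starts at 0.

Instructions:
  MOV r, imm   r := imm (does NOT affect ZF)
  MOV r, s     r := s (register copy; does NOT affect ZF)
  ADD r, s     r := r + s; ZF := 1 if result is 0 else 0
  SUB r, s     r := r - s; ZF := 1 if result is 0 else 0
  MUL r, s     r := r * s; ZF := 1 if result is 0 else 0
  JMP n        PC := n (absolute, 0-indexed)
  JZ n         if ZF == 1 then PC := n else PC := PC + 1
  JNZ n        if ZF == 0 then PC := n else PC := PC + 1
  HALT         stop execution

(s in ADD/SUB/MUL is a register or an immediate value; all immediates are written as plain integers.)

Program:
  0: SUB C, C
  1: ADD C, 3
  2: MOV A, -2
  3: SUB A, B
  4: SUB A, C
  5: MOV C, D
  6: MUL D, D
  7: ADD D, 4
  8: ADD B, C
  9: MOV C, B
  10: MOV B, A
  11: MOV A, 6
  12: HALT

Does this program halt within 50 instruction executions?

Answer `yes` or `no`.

Step 1: PC=0 exec 'SUB C, C'. After: A=0 B=0 C=0 D=0 ZF=1 PC=1
Step 2: PC=1 exec 'ADD C, 3'. After: A=0 B=0 C=3 D=0 ZF=0 PC=2
Step 3: PC=2 exec 'MOV A, -2'. After: A=-2 B=0 C=3 D=0 ZF=0 PC=3
Step 4: PC=3 exec 'SUB A, B'. After: A=-2 B=0 C=3 D=0 ZF=0 PC=4
Step 5: PC=4 exec 'SUB A, C'. After: A=-5 B=0 C=3 D=0 ZF=0 PC=5
Step 6: PC=5 exec 'MOV C, D'. After: A=-5 B=0 C=0 D=0 ZF=0 PC=6
Step 7: PC=6 exec 'MUL D, D'. After: A=-5 B=0 C=0 D=0 ZF=1 PC=7
Step 8: PC=7 exec 'ADD D, 4'. After: A=-5 B=0 C=0 D=4 ZF=0 PC=8
Step 9: PC=8 exec 'ADD B, C'. After: A=-5 B=0 C=0 D=4 ZF=1 PC=9
Step 10: PC=9 exec 'MOV C, B'. After: A=-5 B=0 C=0 D=4 ZF=1 PC=10
Step 11: PC=10 exec 'MOV B, A'. After: A=-5 B=-5 C=0 D=4 ZF=1 PC=11
Step 12: PC=11 exec 'MOV A, 6'. After: A=6 B=-5 C=0 D=4 ZF=1 PC=12
Step 13: PC=12 exec 'HALT'. After: A=6 B=-5 C=0 D=4 ZF=1 PC=12 HALTED

Answer: yes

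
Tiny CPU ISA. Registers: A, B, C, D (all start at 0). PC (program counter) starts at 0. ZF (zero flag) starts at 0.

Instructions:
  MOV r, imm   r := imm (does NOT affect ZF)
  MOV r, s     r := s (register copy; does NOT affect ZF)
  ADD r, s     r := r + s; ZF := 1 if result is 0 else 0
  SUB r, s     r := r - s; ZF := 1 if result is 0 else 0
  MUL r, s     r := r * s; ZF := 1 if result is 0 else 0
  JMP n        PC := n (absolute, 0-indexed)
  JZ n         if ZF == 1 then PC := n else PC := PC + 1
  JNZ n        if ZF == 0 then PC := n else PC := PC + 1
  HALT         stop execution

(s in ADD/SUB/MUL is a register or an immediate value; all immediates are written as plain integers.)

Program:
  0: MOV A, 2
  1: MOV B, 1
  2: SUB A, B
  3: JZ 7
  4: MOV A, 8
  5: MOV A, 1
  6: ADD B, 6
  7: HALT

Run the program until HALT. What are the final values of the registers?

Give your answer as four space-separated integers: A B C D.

Step 1: PC=0 exec 'MOV A, 2'. After: A=2 B=0 C=0 D=0 ZF=0 PC=1
Step 2: PC=1 exec 'MOV B, 1'. After: A=2 B=1 C=0 D=0 ZF=0 PC=2
Step 3: PC=2 exec 'SUB A, B'. After: A=1 B=1 C=0 D=0 ZF=0 PC=3
Step 4: PC=3 exec 'JZ 7'. After: A=1 B=1 C=0 D=0 ZF=0 PC=4
Step 5: PC=4 exec 'MOV A, 8'. After: A=8 B=1 C=0 D=0 ZF=0 PC=5
Step 6: PC=5 exec 'MOV A, 1'. After: A=1 B=1 C=0 D=0 ZF=0 PC=6
Step 7: PC=6 exec 'ADD B, 6'. After: A=1 B=7 C=0 D=0 ZF=0 PC=7
Step 8: PC=7 exec 'HALT'. After: A=1 B=7 C=0 D=0 ZF=0 PC=7 HALTED

Answer: 1 7 0 0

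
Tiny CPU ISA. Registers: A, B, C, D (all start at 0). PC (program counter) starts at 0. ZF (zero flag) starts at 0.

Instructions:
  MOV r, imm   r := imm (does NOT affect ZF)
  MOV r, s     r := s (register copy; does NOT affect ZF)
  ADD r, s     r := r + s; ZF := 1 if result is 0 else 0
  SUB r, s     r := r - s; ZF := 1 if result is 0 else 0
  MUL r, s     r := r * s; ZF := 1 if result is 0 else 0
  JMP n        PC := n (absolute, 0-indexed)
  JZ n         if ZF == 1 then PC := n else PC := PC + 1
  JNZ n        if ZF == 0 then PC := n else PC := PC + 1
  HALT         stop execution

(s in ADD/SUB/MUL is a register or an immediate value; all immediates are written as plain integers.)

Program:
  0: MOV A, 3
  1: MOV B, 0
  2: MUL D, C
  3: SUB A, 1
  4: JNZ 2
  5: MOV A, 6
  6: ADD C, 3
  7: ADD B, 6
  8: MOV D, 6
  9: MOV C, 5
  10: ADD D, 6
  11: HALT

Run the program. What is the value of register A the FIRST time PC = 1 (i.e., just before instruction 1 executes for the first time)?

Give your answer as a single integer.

Step 1: PC=0 exec 'MOV A, 3'. After: A=3 B=0 C=0 D=0 ZF=0 PC=1
First time PC=1: A=3

3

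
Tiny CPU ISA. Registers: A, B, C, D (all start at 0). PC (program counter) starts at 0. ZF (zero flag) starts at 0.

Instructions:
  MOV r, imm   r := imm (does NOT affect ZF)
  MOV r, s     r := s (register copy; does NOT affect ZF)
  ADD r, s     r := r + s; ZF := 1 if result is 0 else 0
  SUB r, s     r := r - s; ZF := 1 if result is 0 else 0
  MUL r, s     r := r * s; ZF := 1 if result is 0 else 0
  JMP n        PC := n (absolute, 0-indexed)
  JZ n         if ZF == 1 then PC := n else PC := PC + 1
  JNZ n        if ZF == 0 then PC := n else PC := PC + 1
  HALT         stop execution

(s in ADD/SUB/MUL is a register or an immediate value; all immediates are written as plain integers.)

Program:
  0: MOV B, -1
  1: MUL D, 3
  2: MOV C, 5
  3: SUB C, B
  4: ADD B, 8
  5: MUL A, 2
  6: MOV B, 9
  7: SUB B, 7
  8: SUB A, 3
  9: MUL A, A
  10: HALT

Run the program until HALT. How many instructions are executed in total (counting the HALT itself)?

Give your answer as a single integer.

Step 1: PC=0 exec 'MOV B, -1'. After: A=0 B=-1 C=0 D=0 ZF=0 PC=1
Step 2: PC=1 exec 'MUL D, 3'. After: A=0 B=-1 C=0 D=0 ZF=1 PC=2
Step 3: PC=2 exec 'MOV C, 5'. After: A=0 B=-1 C=5 D=0 ZF=1 PC=3
Step 4: PC=3 exec 'SUB C, B'. After: A=0 B=-1 C=6 D=0 ZF=0 PC=4
Step 5: PC=4 exec 'ADD B, 8'. After: A=0 B=7 C=6 D=0 ZF=0 PC=5
Step 6: PC=5 exec 'MUL A, 2'. After: A=0 B=7 C=6 D=0 ZF=1 PC=6
Step 7: PC=6 exec 'MOV B, 9'. After: A=0 B=9 C=6 D=0 ZF=1 PC=7
Step 8: PC=7 exec 'SUB B, 7'. After: A=0 B=2 C=6 D=0 ZF=0 PC=8
Step 9: PC=8 exec 'SUB A, 3'. After: A=-3 B=2 C=6 D=0 ZF=0 PC=9
Step 10: PC=9 exec 'MUL A, A'. After: A=9 B=2 C=6 D=0 ZF=0 PC=10
Step 11: PC=10 exec 'HALT'. After: A=9 B=2 C=6 D=0 ZF=0 PC=10 HALTED
Total instructions executed: 11

Answer: 11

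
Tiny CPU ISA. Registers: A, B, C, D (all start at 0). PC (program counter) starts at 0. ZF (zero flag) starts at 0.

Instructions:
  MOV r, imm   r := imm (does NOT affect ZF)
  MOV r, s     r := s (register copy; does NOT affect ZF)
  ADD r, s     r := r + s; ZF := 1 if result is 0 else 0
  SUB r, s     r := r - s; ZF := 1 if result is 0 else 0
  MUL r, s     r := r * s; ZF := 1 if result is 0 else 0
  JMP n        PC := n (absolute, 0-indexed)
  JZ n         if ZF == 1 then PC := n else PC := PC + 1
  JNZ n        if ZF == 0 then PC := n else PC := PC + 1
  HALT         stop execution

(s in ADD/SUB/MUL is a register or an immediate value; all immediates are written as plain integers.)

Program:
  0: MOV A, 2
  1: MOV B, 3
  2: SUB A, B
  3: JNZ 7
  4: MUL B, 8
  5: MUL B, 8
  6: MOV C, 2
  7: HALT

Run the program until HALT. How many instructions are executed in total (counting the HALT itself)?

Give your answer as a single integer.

Step 1: PC=0 exec 'MOV A, 2'. After: A=2 B=0 C=0 D=0 ZF=0 PC=1
Step 2: PC=1 exec 'MOV B, 3'. After: A=2 B=3 C=0 D=0 ZF=0 PC=2
Step 3: PC=2 exec 'SUB A, B'. After: A=-1 B=3 C=0 D=0 ZF=0 PC=3
Step 4: PC=3 exec 'JNZ 7'. After: A=-1 B=3 C=0 D=0 ZF=0 PC=7
Step 5: PC=7 exec 'HALT'. After: A=-1 B=3 C=0 D=0 ZF=0 PC=7 HALTED
Total instructions executed: 5

Answer: 5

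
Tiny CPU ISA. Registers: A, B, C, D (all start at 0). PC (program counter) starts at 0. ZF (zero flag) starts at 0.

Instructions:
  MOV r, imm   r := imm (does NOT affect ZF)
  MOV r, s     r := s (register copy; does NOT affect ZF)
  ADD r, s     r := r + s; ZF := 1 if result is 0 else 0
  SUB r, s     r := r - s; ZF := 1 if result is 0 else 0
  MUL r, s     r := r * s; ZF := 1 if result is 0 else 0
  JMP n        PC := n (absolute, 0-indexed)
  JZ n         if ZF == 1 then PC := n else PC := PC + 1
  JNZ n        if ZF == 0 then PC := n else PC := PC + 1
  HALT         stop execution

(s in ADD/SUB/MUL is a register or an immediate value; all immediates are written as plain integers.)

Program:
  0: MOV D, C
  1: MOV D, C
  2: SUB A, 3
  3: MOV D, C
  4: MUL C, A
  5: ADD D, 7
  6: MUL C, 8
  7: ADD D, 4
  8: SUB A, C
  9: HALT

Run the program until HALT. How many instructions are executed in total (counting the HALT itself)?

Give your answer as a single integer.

Answer: 10

Derivation:
Step 1: PC=0 exec 'MOV D, C'. After: A=0 B=0 C=0 D=0 ZF=0 PC=1
Step 2: PC=1 exec 'MOV D, C'. After: A=0 B=0 C=0 D=0 ZF=0 PC=2
Step 3: PC=2 exec 'SUB A, 3'. After: A=-3 B=0 C=0 D=0 ZF=0 PC=3
Step 4: PC=3 exec 'MOV D, C'. After: A=-3 B=0 C=0 D=0 ZF=0 PC=4
Step 5: PC=4 exec 'MUL C, A'. After: A=-3 B=0 C=0 D=0 ZF=1 PC=5
Step 6: PC=5 exec 'ADD D, 7'. After: A=-3 B=0 C=0 D=7 ZF=0 PC=6
Step 7: PC=6 exec 'MUL C, 8'. After: A=-3 B=0 C=0 D=7 ZF=1 PC=7
Step 8: PC=7 exec 'ADD D, 4'. After: A=-3 B=0 C=0 D=11 ZF=0 PC=8
Step 9: PC=8 exec 'SUB A, C'. After: A=-3 B=0 C=0 D=11 ZF=0 PC=9
Step 10: PC=9 exec 'HALT'. After: A=-3 B=0 C=0 D=11 ZF=0 PC=9 HALTED
Total instructions executed: 10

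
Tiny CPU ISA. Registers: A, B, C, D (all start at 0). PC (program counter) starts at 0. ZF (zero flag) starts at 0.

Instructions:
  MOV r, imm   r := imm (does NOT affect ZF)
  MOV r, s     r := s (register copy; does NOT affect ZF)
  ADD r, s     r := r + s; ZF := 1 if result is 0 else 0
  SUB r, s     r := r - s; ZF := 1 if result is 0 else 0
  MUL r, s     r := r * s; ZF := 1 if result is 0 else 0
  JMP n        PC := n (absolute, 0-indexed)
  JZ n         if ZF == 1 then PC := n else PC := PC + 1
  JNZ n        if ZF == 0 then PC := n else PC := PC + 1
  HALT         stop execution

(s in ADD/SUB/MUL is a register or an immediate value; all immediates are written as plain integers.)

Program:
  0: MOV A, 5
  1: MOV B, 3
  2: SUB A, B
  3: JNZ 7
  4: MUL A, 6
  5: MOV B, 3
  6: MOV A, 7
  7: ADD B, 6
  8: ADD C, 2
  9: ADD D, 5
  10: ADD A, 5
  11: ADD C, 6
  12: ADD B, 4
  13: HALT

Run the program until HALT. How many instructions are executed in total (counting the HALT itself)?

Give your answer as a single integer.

Step 1: PC=0 exec 'MOV A, 5'. After: A=5 B=0 C=0 D=0 ZF=0 PC=1
Step 2: PC=1 exec 'MOV B, 3'. After: A=5 B=3 C=0 D=0 ZF=0 PC=2
Step 3: PC=2 exec 'SUB A, B'. After: A=2 B=3 C=0 D=0 ZF=0 PC=3
Step 4: PC=3 exec 'JNZ 7'. After: A=2 B=3 C=0 D=0 ZF=0 PC=7
Step 5: PC=7 exec 'ADD B, 6'. After: A=2 B=9 C=0 D=0 ZF=0 PC=8
Step 6: PC=8 exec 'ADD C, 2'. After: A=2 B=9 C=2 D=0 ZF=0 PC=9
Step 7: PC=9 exec 'ADD D, 5'. After: A=2 B=9 C=2 D=5 ZF=0 PC=10
Step 8: PC=10 exec 'ADD A, 5'. After: A=7 B=9 C=2 D=5 ZF=0 PC=11
Step 9: PC=11 exec 'ADD C, 6'. After: A=7 B=9 C=8 D=5 ZF=0 PC=12
Step 10: PC=12 exec 'ADD B, 4'. After: A=7 B=13 C=8 D=5 ZF=0 PC=13
Step 11: PC=13 exec 'HALT'. After: A=7 B=13 C=8 D=5 ZF=0 PC=13 HALTED
Total instructions executed: 11

Answer: 11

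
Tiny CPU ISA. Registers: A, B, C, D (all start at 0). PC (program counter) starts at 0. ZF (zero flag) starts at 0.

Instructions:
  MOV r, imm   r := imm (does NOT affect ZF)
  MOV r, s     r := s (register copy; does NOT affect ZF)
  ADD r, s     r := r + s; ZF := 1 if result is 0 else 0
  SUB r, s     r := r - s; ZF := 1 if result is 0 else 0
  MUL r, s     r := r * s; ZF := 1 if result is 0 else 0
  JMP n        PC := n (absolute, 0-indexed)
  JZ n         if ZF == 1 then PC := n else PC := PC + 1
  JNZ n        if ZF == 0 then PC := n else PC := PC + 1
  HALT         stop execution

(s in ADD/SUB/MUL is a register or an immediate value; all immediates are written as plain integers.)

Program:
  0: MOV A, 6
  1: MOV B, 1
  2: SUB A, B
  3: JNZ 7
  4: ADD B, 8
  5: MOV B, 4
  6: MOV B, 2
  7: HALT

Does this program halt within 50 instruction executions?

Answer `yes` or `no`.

Step 1: PC=0 exec 'MOV A, 6'. After: A=6 B=0 C=0 D=0 ZF=0 PC=1
Step 2: PC=1 exec 'MOV B, 1'. After: A=6 B=1 C=0 D=0 ZF=0 PC=2
Step 3: PC=2 exec 'SUB A, B'. After: A=5 B=1 C=0 D=0 ZF=0 PC=3
Step 4: PC=3 exec 'JNZ 7'. After: A=5 B=1 C=0 D=0 ZF=0 PC=7
Step 5: PC=7 exec 'HALT'. After: A=5 B=1 C=0 D=0 ZF=0 PC=7 HALTED

Answer: yes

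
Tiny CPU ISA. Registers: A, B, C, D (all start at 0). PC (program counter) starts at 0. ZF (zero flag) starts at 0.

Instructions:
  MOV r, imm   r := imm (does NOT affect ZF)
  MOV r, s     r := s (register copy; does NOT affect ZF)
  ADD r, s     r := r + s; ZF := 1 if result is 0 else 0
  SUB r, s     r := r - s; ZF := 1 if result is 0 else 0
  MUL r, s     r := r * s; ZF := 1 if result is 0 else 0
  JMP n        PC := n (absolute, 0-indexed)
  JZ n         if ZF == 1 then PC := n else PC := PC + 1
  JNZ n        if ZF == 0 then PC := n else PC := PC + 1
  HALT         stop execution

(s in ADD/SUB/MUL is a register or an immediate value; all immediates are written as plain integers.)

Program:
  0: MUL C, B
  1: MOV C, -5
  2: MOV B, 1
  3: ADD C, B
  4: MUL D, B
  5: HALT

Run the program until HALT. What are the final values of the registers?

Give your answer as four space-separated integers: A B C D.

Step 1: PC=0 exec 'MUL C, B'. After: A=0 B=0 C=0 D=0 ZF=1 PC=1
Step 2: PC=1 exec 'MOV C, -5'. After: A=0 B=0 C=-5 D=0 ZF=1 PC=2
Step 3: PC=2 exec 'MOV B, 1'. After: A=0 B=1 C=-5 D=0 ZF=1 PC=3
Step 4: PC=3 exec 'ADD C, B'. After: A=0 B=1 C=-4 D=0 ZF=0 PC=4
Step 5: PC=4 exec 'MUL D, B'. After: A=0 B=1 C=-4 D=0 ZF=1 PC=5
Step 6: PC=5 exec 'HALT'. After: A=0 B=1 C=-4 D=0 ZF=1 PC=5 HALTED

Answer: 0 1 -4 0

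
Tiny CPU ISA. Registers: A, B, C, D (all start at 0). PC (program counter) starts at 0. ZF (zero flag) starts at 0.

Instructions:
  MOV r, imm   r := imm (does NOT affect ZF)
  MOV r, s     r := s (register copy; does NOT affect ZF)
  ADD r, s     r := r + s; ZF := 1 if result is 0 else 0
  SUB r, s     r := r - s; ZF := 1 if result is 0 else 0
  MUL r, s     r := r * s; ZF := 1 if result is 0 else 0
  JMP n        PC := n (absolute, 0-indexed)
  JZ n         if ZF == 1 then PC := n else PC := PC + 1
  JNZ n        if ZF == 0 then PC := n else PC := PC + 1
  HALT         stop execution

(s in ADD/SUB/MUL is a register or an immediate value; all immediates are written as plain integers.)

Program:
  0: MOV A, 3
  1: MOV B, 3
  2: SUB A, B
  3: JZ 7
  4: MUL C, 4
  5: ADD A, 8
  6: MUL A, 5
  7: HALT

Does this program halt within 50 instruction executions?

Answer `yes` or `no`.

Step 1: PC=0 exec 'MOV A, 3'. After: A=3 B=0 C=0 D=0 ZF=0 PC=1
Step 2: PC=1 exec 'MOV B, 3'. After: A=3 B=3 C=0 D=0 ZF=0 PC=2
Step 3: PC=2 exec 'SUB A, B'. After: A=0 B=3 C=0 D=0 ZF=1 PC=3
Step 4: PC=3 exec 'JZ 7'. After: A=0 B=3 C=0 D=0 ZF=1 PC=7
Step 5: PC=7 exec 'HALT'. After: A=0 B=3 C=0 D=0 ZF=1 PC=7 HALTED

Answer: yes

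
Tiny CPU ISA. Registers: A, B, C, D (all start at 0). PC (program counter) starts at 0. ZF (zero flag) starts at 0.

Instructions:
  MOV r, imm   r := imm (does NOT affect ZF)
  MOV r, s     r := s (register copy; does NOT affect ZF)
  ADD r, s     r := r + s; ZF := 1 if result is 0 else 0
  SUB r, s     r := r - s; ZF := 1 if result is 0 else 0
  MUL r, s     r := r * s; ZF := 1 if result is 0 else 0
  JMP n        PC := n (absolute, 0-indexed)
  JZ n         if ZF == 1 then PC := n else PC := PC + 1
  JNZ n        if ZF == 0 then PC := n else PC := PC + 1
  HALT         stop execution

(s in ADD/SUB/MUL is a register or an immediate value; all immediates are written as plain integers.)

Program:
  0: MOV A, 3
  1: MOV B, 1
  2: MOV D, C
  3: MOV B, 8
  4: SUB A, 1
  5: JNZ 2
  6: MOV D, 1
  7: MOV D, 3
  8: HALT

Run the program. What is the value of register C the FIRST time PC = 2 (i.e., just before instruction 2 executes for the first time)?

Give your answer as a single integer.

Step 1: PC=0 exec 'MOV A, 3'. After: A=3 B=0 C=0 D=0 ZF=0 PC=1
Step 2: PC=1 exec 'MOV B, 1'. After: A=3 B=1 C=0 D=0 ZF=0 PC=2
First time PC=2: C=0

0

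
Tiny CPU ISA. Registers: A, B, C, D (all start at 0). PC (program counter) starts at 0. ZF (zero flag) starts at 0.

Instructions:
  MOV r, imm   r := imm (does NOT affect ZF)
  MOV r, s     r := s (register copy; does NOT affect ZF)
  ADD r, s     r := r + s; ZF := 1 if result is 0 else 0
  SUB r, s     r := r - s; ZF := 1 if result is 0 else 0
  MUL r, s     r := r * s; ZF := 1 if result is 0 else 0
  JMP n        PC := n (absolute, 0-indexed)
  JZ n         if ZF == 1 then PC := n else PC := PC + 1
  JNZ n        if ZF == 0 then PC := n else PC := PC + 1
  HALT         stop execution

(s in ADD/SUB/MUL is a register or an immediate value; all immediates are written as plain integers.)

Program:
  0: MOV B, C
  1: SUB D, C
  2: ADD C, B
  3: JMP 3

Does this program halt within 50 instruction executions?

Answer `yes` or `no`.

Answer: no

Derivation:
Step 1: PC=0 exec 'MOV B, C'. After: A=0 B=0 C=0 D=0 ZF=0 PC=1
Step 2: PC=1 exec 'SUB D, C'. After: A=0 B=0 C=0 D=0 ZF=1 PC=2
Step 3: PC=2 exec 'ADD C, B'. After: A=0 B=0 C=0 D=0 ZF=1 PC=3
Step 4: PC=3 exec 'JMP 3'. After: A=0 B=0 C=0 D=0 ZF=1 PC=3
State after step 4 equals state after step 3: the program is in a cycle of length 1 and will never halt.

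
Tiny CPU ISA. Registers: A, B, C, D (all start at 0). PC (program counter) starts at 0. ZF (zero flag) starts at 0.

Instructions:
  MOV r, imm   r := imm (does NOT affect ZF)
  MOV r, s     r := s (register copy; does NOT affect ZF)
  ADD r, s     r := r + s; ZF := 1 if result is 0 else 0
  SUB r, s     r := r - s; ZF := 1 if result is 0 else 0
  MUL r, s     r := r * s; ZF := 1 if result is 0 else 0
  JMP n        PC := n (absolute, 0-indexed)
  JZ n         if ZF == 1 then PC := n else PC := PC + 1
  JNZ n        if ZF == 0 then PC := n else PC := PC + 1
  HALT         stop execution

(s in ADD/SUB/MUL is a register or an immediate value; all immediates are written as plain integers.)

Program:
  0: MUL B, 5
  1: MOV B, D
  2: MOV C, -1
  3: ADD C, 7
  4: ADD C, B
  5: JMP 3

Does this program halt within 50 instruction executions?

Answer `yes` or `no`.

Answer: no

Derivation:
Step 1: PC=0 exec 'MUL B, 5'. After: A=0 B=0 C=0 D=0 ZF=1 PC=1
Step 2: PC=1 exec 'MOV B, D'. After: A=0 B=0 C=0 D=0 ZF=1 PC=2
Step 3: PC=2 exec 'MOV C, -1'. After: A=0 B=0 C=-1 D=0 ZF=1 PC=3
Step 4: PC=3 exec 'ADD C, 7'. After: A=0 B=0 C=6 D=0 ZF=0 PC=4
Step 5: PC=4 exec 'ADD C, B'. After: A=0 B=0 C=6 D=0 ZF=0 PC=5
Step 6: PC=5 exec 'JMP 3'. After: A=0 B=0 C=6 D=0 ZF=0 PC=3
Step 7: PC=3 exec 'ADD C, 7'. After: A=0 B=0 C=13 D=0 ZF=0 PC=4
Step 8: PC=4 exec 'ADD C, B'. After: A=0 B=0 C=13 D=0 ZF=0 PC=5
Step 9: PC=5 exec 'JMP 3'. After: A=0 B=0 C=13 D=0 ZF=0 PC=3
Step 10: PC=3 exec 'ADD C, 7'. After: A=0 B=0 C=20 D=0 ZF=0 PC=4
Step 11: PC=4 exec 'ADD C, B'. After: A=0 B=0 C=20 D=0 ZF=0 PC=5
Step 12: PC=5 exec 'JMP 3'. After: A=0 B=0 C=20 D=0 ZF=0 PC=3
Step 13: PC=3 exec 'ADD C, 7'. After: A=0 B=0 C=27 D=0 ZF=0 PC=4
Step 14: PC=4 exec 'ADD C, B'. After: A=0 B=0 C=27 D=0 ZF=0 PC=5
Step 15: PC=5 exec 'JMP 3'. After: A=0 B=0 C=27 D=0 ZF=0 PC=3
After 50 steps: not halted. PC revisits the same instructions with no path to HALT; will never halt.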